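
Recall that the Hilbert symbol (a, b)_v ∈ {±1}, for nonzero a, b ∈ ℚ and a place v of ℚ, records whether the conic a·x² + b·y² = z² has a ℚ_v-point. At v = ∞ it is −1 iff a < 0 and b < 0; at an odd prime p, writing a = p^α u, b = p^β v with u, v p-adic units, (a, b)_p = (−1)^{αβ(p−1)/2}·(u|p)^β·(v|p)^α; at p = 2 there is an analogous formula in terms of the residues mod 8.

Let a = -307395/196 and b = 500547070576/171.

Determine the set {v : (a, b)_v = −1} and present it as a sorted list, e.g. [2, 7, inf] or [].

[7, 11]

Mod squares: a ≡ -3795, b ≡ 3887989. Check v ∈ {∞, 2, 3, 5, 7, 11, 17, 19, 23, 31, 41}.
v=∞: -3795 < 0 and 3887989 > 0  ⇒  (a,b)_∞ = +1.
v=23: a=23^1·(≡19), b=23^3·(≡18) mod 23; (19|23)=-1, (18|23)=+1; (−1)^{1·3·11}·(-1)^3·(+1)^1 = +1.
v=2: v_2(a)=-2, v_2(b)=4; units ≡ 5, 5 (mod 8); ε·ε+αω+βω = 0·0+-2·1+4·1 ≡ 0  ⇒  (a,b)_2 = +1.
v=5: a=5^1·(≡1), b=5^0·(≡1) mod 5; (1|5)=+1, (1|5)=+1; (−1)^{1·0·2}·(+1)^0·(+1)^1 = +1.
v=3: a=3^5·(≡1), b=3^-2·(≡1) mod 3; (1|3)=+1, (1|3)=+1; (−1)^{5·-2·1}·(+1)^-2·(+1)^5 = +1.
v=7: a=7^-2·(≡6), b=7^1·(≡3) mod 7; (6|7)=-1, (3|7)=-1; (−1)^{-2·1·3}·(-1)^1·(-1)^-2 = -1.
v=19: a=19^0·(≡1), b=19^-1·(≡4) mod 19; (1|19)=+1, (4|19)=+1; (−1)^{0·-1·9}·(+1)^-1·(+1)^0 = +1.
v=41: a=41^0·(≡2), b=41^1·(≡2) mod 41; (2|41)=+1, (2|41)=+1; (−1)^{0·1·20}·(+1)^1·(+1)^0 = +1.
v=31: a=31^0·(≡28), b=31^1·(≡22) mod 31; (28|31)=+1, (22|31)=-1; (−1)^{0·1·15}·(+1)^1·(-1)^0 = +1.
v=17: a=17^0·(≡15), b=17^2·(≡13) mod 17; (15|17)=+1, (13|17)=+1; (−1)^{0·2·8}·(+1)^2·(+1)^0 = +1.
v=11: a=11^1·(≡8), b=11^0·(≡6) mod 11; (8|11)=-1, (6|11)=-1; (−1)^{1·0·5}·(-1)^0·(-1)^1 = -1.
(-3795, 3887989 / ℚ) ramifies at {7, 11}: a division algebra.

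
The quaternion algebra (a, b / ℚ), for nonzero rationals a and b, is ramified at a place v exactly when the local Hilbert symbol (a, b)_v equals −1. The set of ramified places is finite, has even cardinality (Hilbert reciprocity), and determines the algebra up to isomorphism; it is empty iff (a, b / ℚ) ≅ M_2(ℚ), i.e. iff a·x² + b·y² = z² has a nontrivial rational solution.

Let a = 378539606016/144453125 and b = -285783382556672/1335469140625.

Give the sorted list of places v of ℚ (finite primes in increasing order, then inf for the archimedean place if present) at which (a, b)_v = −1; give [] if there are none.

[2, 5]

Mod squares: a ≡ 6630, b ≡ -17. Check v ∈ {∞, 2, 3, 5, 7, 11, 13, 17, 43}.
v=∞: 6630 > 0 and -17 < 0  ⇒  (a,b)_∞ = +1.
v=3: a=3^3·(≡2), b=3^0·(≡1) mod 3; (2|3)=-1, (1|3)=+1; (−1)^{3·0·1}·(-1)^0·(+1)^3 = +1.
v=13: a=13^1·(≡3), b=13^2·(≡1) mod 13; (3|13)=+1, (1|13)=+1; (−1)^{1·2·6}·(+1)^2·(+1)^1 = +1.
v=5: a=5^-7·(≡4), b=5^-8·(≡3) mod 5; (4|5)=+1, (3|5)=-1; (−1)^{-7·-8·2}·(+1)^-8·(-1)^-7 = -1.
v=17: a=17^1·(≡16), b=17^1·(≡13) mod 17; (16|17)=+1, (13|17)=+1; (−1)^{1·1·8}·(+1)^1·(+1)^1 = +1.
v=2: v_2(a)=19, v_2(b)=24; units ≡ 3, 7 (mod 8); ε·ε+αω+βω = 1·1+19·0+24·1 ≡ 1  ⇒  (a,b)_2 = -1.
v=7: a=7^0·(≡1), b=7^2·(≡2) mod 7; (1|7)=+1, (2|7)=+1; (−1)^{0·2·3}·(+1)^2·(+1)^0 = +1.
v=43: a=43^-2·(≡32), b=43^-4·(≡18) mod 43; (32|43)=-1, (18|43)=-1; (−1)^{-2·-4·21}·(-1)^-4·(-1)^-2 = +1.
v=11: a=11^2·(≡10), b=11^2·(≡4) mod 11; (10|11)=-1, (4|11)=+1; (−1)^{2·2·5}·(-1)^2·(+1)^2 = +1.
|Ram(6630, -17)| = 2, even; anisotropic at {2, 5}.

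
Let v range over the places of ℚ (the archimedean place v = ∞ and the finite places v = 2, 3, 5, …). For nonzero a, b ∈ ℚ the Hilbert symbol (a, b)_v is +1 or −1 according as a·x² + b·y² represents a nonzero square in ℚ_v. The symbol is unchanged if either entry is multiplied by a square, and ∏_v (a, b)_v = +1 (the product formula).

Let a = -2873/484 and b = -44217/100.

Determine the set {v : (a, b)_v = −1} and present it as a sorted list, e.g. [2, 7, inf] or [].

(a, b) ≡ (-17, -17) mod (ℚ^×)²; places V = {2, 3, 5, 11, 13, 17, ∞}.
(a,b)_2: α=-2, β=-2; u≡7, v≡7 (mod 8); ε(u)ε(v)=1·1, αω(v)=-2·0, βω(u)=-2·0; sum ≡ 1  ⇒  -1.
(a,b)_3: α=0, u≡1; β=2, v≡1 (mod 3); (1|3)=+1, (1|3)=+1; sign (−1)^0·+1^2·+1^0 = +1.
(a,b)_11: α=-2, u≡5; β=0, v≡3 (mod 11); (5|11)=+1, (3|11)=+1; sign (−1)^0·+1^0·+1^-2 = +1.
(a,b)_∞: sgn(-17)=−, sgn(-17)=−, so -1.
(a,b)_13: α=2, u≡3; β=0, v≡1 (mod 13); (3|13)=+1, (1|13)=+1; sign (−1)^0·+1^0·+1^2 = +1.
(a,b)_5: α=0, u≡3; β=-2, v≡2 (mod 5); (3|5)=-1, (2|5)=-1; sign (−1)^0·-1^-2·-1^0 = +1.
(a,b)_17: α=1, u≡15; β=3, v≡13 (mod 17); (15|17)=+1, (13|17)=+1; sign (−1)^0·+1^3·+1^1 = +1.
(-17, -17 / ℚ) ramifies at {2, ∞}: a division algebra.

[2, inf]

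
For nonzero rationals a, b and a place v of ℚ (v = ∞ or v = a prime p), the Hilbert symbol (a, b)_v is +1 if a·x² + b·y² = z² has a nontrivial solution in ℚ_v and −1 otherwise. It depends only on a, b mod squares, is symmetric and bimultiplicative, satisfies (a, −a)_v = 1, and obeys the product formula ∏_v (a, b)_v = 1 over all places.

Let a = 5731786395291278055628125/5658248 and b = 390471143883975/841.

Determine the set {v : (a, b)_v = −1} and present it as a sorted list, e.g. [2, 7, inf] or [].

[3, 7]

Mod squares: a ≡ 1610, b ≡ 759. Check v ∈ {∞, 2, 3, 5, 7, 11, 23, 29, 31}.
v=31: a=31^2·(≡24), b=31^0·(≡23) mod 31; (24|31)=-1, (23|31)=-1; (−1)^{2·0·15}·(-1)^0·(-1)^2 = +1.
v=3: a=3^10·(≡2), b=3^9·(≡1) mod 3; (2|3)=-1, (1|3)=+1; (−1)^{10·9·1}·(-1)^9·(+1)^10 = -1.
v=11: a=11^4·(≡4), b=11^3·(≡1) mod 11; (4|11)=+1, (1|11)=+1; (−1)^{4·3·5}·(+1)^3·(+1)^4 = +1.
v=7: a=7^3·(≡6), b=7^2·(≡3) mod 7; (6|7)=-1, (3|7)=-1; (−1)^{3·2·3}·(-1)^2·(-1)^3 = -1.
v=∞: 1610 > 0 and 759 > 0  ⇒  (a,b)_∞ = +1.
v=23: a=23^5·(≡3), b=23^3·(≡14) mod 23; (3|23)=+1, (14|23)=-1; (−1)^{5·3·11}·(+1)^3·(-1)^5 = +1.
v=2: v_2(a)=-3, v_2(b)=0; units ≡ 5, 7 (mod 8); ε·ε+αω+βω = 0·1+-3·0+0·1 ≡ 0  ⇒  (a,b)_2 = +1.
v=29: a=29^-4·(≡8), b=29^-2·(≡20) mod 29; (8|29)=-1, (20|29)=+1; (−1)^{-4·-2·14}·(-1)^-2·(+1)^-4 = +1.
v=5: a=5^5·(≡2), b=5^2·(≡4) mod 5; (2|5)=-1, (4|5)=+1; (−1)^{5·2·2}·(-1)^2·(+1)^5 = +1.
(1610, 759 / ℚ) ramifies at {3, 7}: a division algebra.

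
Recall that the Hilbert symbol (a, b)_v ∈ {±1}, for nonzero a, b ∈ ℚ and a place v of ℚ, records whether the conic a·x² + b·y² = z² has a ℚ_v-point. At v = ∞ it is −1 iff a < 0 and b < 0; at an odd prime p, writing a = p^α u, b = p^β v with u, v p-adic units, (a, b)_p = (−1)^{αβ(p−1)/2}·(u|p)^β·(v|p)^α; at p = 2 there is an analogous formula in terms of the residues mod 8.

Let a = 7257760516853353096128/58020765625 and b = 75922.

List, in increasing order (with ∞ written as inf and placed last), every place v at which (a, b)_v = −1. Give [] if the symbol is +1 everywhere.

[11, 17]

Mod squares: a ≡ 7, b ≡ 75922. Check v ∈ {∞, 2, 3, 5, 7, 11, 17, 29, 41, 47}.
v=3: a=3^8·(≡1), b=3^0·(≡1) mod 3; (1|3)=+1, (1|3)=+1; (−1)^{8·0·1}·(+1)^0·(+1)^8 = +1.
v=29: a=29^2·(≡9), b=29^1·(≡8) mod 29; (9|29)=+1, (8|29)=-1; (−1)^{2·1·14}·(+1)^1·(-1)^2 = +1.
v=2: v_2(a)=6, v_2(b)=1; units ≡ 7, 1 (mod 8); ε·ε+αω+βω = 1·0+6·0+1·0 ≡ 0  ⇒  (a,b)_2 = +1.
v=7: a=7^5·(≡1), b=7^1·(≡3) mod 7; (1|7)=+1, (3|7)=-1; (−1)^{5·1·3}·(+1)^1·(-1)^5 = +1.
v=41: a=41^-2·(≡3), b=41^0·(≡31) mod 41; (3|41)=-1, (31|41)=+1; (−1)^{-2·0·20}·(-1)^0·(+1)^-2 = +1.
v=∞: 7 > 0 and 75922 > 0  ⇒  (a,b)_∞ = +1.
v=5: a=5^-6·(≡2), b=5^0·(≡2) mod 5; (2|5)=-1, (2|5)=-1; (−1)^{-6·0·2}·(-1)^0·(-1)^-6 = +1.
v=47: a=47^-2·(≡25), b=47^0·(≡17) mod 47; (25|47)=+1, (17|47)=+1; (−1)^{-2·0·23}·(+1)^0·(+1)^-2 = +1.
v=11: a=11^4·(≡6), b=11^1·(≡5) mod 11; (6|11)=-1, (5|11)=+1; (−1)^{4·1·5}·(-1)^1·(+1)^4 = -1.
v=17: a=17^4·(≡12), b=17^1·(≡12) mod 17; (12|17)=-1, (12|17)=-1; (−1)^{4·1·8}·(-1)^1·(-1)^4 = -1.
(7, 75922 / ℚ) ramifies at {11, 17}: a division algebra.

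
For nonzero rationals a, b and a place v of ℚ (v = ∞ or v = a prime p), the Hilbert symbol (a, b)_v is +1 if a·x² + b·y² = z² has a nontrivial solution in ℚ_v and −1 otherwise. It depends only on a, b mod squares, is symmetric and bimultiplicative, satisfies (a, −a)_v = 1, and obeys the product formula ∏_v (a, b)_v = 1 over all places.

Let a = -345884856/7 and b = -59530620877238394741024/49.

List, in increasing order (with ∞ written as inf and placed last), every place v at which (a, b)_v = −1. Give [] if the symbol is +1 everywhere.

(a, b) ≡ (-605298498, -221154) mod (ℚ^×)²; places V = {2, 3, 7, 17, 23, 29, 31, 41, ∞}.
(a,b)_∞: sgn(-605298498)=−, sgn(-221154)=−, so -1.
(a,b)_3: α=1, u≡1; β=5, v≡1 (mod 3); (1|3)=+1, (1|3)=+1; sign (−1)^1·+1^5·+1^1 = -1.
(a,b)_17: α=1, u≡16; β=2, v≡2 (mod 17); (16|17)=+1, (2|17)=+1; sign (−1)^0·+1^2·+1^1 = +1.
(a,b)_7: α=-1, u≡5; β=-2, v≡1 (mod 7); (5|7)=-1, (1|7)=+1; sign (−1)^0·-1^-2·+1^-1 = +1.
(a,b)_2: α=3, β=5; u≡7, v≡7 (mod 8); ε(u)ε(v)=1·1, αω(v)=3·0, βω(u)=5·0; sum ≡ 1  ⇒  -1.
(a,b)_31: α=1, u≡23; β=3, v≡13 (mod 31); (23|31)=-1, (13|31)=-1; sign (−1)^1·-1^3·-1^1 = -1.
(a,b)_23: α=1, u≡21; β=2, v≡11 (mod 23); (21|23)=-1, (11|23)=-1; sign (−1)^0·-1^2·-1^1 = -1.
(a,b)_41: α=1, u≡33; β=3, v≡9 (mod 41); (33|41)=+1, (9|41)=+1; sign (−1)^0·+1^3·+1^1 = +1.
(a,b)_29: α=1, u≡8; β=3, v≡28 (mod 29); (8|29)=-1, (28|29)=+1; sign (−1)^0·-1^3·+1^1 = -1.
Ram(-605298498, -221154) = {2, 3, 23, 29, 31, ∞}; no ℚ_2-point on the conic.

[2, 3, 23, 29, 31, inf]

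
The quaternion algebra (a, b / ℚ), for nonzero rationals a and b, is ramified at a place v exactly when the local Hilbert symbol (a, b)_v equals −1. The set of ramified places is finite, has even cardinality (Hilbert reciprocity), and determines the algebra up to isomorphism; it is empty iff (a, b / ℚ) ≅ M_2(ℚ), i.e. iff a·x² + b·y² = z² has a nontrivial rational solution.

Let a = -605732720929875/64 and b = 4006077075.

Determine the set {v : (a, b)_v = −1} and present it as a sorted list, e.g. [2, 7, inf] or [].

(a, b) ≡ (-1155, 3003) mod (ℚ^×)²; places V = {2, 3, 5, 7, 11, 13, 19, ∞}.
(a,b)_13: α=0, u≡6; β=1, v≡1 (mod 13); (6|13)=-1, (1|13)=+1; sign (−1)^0·-1^1·+1^0 = -1.
(a,b)_∞: sgn(-1155)=−, sgn(3003)=+, so +1.
(a,b)_19: α=2, u≡6; β=0, v≡16 (mod 19); (6|19)=+1, (16|19)=+1; sign (−1)^0·+1^0·+1^2 = +1.
(a,b)_2: α=-6, β=0; u≡5, v≡3 (mod 8); ε(u)ε(v)=0·1, αω(v)=-6·1, βω(u)=0·1; sum ≡ 0  ⇒  +1.
(a,b)_7: α=3, u≡5; β=3, v≡4 (mod 7); (5|7)=-1, (4|7)=+1; sign (−1)^1·-1^3·+1^3 = +1.
(a,b)_3: α=5, u≡2; β=3, v≡2 (mod 3); (2|3)=-1, (2|3)=-1; sign (−1)^1·-1^3·-1^5 = -1.
(a,b)_11: α=5, u≡3; β=3, v≡5 (mod 11); (3|11)=+1, (5|11)=+1; sign (−1)^1·+1^3·+1^5 = -1.
(a,b)_5: α=3, u≡4; β=2, v≡3 (mod 5); (4|5)=+1, (3|5)=-1; sign (−1)^0·+1^2·-1^3 = -1.
(-1155, 3003 / ℚ) ramifies at {3, 5, 11, 13}: a division algebra.

[3, 5, 11, 13]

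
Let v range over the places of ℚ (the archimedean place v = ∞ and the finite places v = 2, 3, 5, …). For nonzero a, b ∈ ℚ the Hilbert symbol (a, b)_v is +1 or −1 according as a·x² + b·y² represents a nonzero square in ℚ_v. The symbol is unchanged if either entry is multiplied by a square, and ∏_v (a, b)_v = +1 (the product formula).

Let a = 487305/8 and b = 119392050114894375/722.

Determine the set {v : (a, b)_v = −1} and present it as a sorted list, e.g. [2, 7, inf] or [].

(a, b) ≡ (2210, 238) mod (ℚ^×)²; places V = {2, 3, 5, 7, 13, 17, 19, ∞}.
(a,b)_2: α=-3, β=-1; u≡1, v≡7 (mod 8); ε(u)ε(v)=0·1, αω(v)=-3·0, βω(u)=-1·0; sum ≡ 0  ⇒  +1.
(a,b)_3: α=2, u≡2; β=4, v≡1 (mod 3); (2|3)=-1, (1|3)=+1; sign (−1)^0·-1^4·+1^2 = +1.
(a,b)_13: α=1, u≡4; β=4, v≡12 (mod 13); (4|13)=+1, (12|13)=+1; sign (−1)^0·+1^4·+1^1 = +1.
(a,b)_∞: sgn(2210)=+, sgn(238)=+, so +1.
(a,b)_7: α=2, u≡5; β=5, v≡6 (mod 7); (5|7)=-1, (6|7)=-1; sign (−1)^0·-1^5·-1^2 = -1.
(a,b)_19: α=0, u≡11; β=-2, v≡12 (mod 19); (11|19)=+1, (12|19)=-1; sign (−1)^0·+1^-2·-1^0 = +1.
(a,b)_5: α=1, u≡2; β=4, v≡3 (mod 5); (2|5)=-1, (3|5)=-1; sign (−1)^0·-1^4·-1^1 = -1.
(a,b)_17: α=1, u≡11; β=3, v≡5 (mod 17); (11|17)=-1, (5|17)=-1; sign (−1)^0·-1^3·-1^1 = +1.
(2210, 238 / ℚ) ramifies at {5, 7}: a division algebra.

[5, 7]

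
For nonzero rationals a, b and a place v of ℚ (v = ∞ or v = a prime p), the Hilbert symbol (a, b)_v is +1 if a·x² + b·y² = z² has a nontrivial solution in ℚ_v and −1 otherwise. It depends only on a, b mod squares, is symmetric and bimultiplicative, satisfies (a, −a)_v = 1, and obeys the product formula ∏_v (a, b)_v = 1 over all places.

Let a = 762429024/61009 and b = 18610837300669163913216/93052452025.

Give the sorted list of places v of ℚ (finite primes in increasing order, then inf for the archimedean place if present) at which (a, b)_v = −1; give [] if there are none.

[3, 23]

(a, b) ≡ (1334, 2001) mod (ℚ^×)²; places V = {2, 3, 5, 7, 13, 19, 23, 29, ∞}.
(a,b)_∞: sgn(1334)=+, sgn(2001)=+, so +1.
(a,b)_19: α=-2, u≡6; β=-4, v≡6 (mod 19); (6|19)=+1, (6|19)=+1; sign (−1)^0·+1^-4·+1^-2 = +1.
(a,b)_2: α=5, β=14; u≡3, v≡1 (mod 8); ε(u)ε(v)=1·0, αω(v)=5·0, βω(u)=14·1; sum ≡ 0  ⇒  +1.
(a,b)_23: α=1, u≡3; β=3, v≡8 (mod 23); (3|23)=+1, (8|23)=+1; sign (−1)^1·+1^3·+1^1 = -1.
(a,b)_13: α=-2, u≡11; β=-4, v≡12 (mod 13); (11|13)=-1, (12|13)=+1; sign (−1)^0·-1^-4·+1^-2 = +1.
(a,b)_29: α=1, u≡11; β=3, v≡12 (mod 29); (11|29)=-1, (12|29)=-1; sign (−1)^0·-1^3·-1^1 = +1.
(a,b)_7: α=2, u≡2; β=4, v≡5 (mod 7); (2|7)=+1, (5|7)=-1; sign (−1)^0·+1^4·-1^2 = +1.
(a,b)_5: α=0, u≡1; β=-2, v≡1 (mod 5); (1|5)=+1, (1|5)=+1; sign (−1)^0·+1^-2·+1^0 = +1.
(a,b)_3: α=6, u≡2; β=13, v≡1 (mod 3); (2|3)=-1, (1|3)=+1; sign (−1)^0·-1^13·+1^6 = -1.
Ram(1334, 2001) = {3, 23}; no ℚ_3-point on the conic.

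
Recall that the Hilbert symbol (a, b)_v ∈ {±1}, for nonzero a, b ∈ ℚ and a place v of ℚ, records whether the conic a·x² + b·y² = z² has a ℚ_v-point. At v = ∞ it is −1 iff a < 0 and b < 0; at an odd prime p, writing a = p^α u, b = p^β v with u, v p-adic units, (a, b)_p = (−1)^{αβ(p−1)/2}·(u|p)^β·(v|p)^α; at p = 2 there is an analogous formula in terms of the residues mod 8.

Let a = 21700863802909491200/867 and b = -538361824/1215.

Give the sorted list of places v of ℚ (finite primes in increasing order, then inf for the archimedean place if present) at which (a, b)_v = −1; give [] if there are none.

[11, 13]

(a, b) ≡ (546, -4290) mod (ℚ^×)²; places V = {2, 3, 5, 7, 11, 13, 17, ∞}.
(a,b)_13: α=3, u≡10; β=1, v≡11 (mod 13); (10|13)=+1, (11|13)=-1; sign (−1)^0·+1^1·-1^3 = -1.
(a,b)_17: α=-2, u≡1; β=0, v≡3 (mod 17); (1|17)=+1, (3|17)=-1; sign (−1)^0·+1^0·-1^-2 = +1.
(a,b)_2: α=15, β=5; u≡1, v≡7 (mod 8); ε(u)ε(v)=0·1, αω(v)=15·0, βω(u)=5·0; sum ≡ 0  ⇒  +1.
(a,b)_3: α=-1, u≡2; β=-5, v≡1 (mod 3); (2|3)=-1, (1|3)=+1; sign (−1)^1·-1^-5·+1^-1 = +1.
(a,b)_∞: sgn(546)=+, sgn(-4290)=−, so +1.
(a,b)_11: α=4, u≡6; β=1, v≡6 (mod 11); (6|11)=-1, (6|11)=-1; sign (−1)^0·-1^1·-1^4 = -1.
(a,b)_7: α=7, u≡2; β=6, v≡4 (mod 7); (2|7)=+1, (4|7)=+1; sign (−1)^0·+1^6·+1^7 = +1.
(a,b)_5: α=2, u≡4; β=-1, v≡2 (mod 5); (4|5)=+1, (2|5)=-1; sign (−1)^0·+1^-1·-1^2 = +1.
(546, -4290 / ℚ) ramifies at {11, 13}: a division algebra.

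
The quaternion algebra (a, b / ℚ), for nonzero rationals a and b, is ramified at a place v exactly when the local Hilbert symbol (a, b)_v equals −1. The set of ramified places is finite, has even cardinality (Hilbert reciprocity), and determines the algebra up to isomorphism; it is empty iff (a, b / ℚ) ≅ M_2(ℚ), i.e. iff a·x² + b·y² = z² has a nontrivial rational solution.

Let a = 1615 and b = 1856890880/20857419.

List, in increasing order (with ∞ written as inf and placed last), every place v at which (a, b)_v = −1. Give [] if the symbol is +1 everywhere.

Mod squares: a ≡ 1615, b ≡ 118030. Check v ∈ {∞, 2, 3, 5, 11, 13, 17, 19, 29, 37}.
v=37: a=37^0·(≡24), b=37^1·(≡32) mod 37; (24|37)=-1, (32|37)=-1; (−1)^{0·1·18}·(-1)^1·(-1)^0 = -1.
v=2: v_2(a)=0, v_2(b)=11; units ≡ 7, 7 (mod 8); ε·ε+αω+βω = 1·1+0·0+11·0 ≡ 1  ⇒  (a,b)_2 = -1.
v=∞: 1615 > 0 and 118030 > 0  ⇒  (a,b)_∞ = +1.
v=19: a=19^1·(≡9), b=19^0·(≡10) mod 19; (9|19)=+1, (10|19)=-1; (−1)^{1·0·9}·(+1)^0·(-1)^1 = -1.
v=17: a=17^1·(≡10), b=17^-2·(≡15) mod 17; (10|17)=-1, (15|17)=+1; (−1)^{1·-2·8}·(-1)^-2·(+1)^1 = +1.
v=3: a=3^0·(≡1), b=3^-8·(≡1) mod 3; (1|3)=+1, (1|3)=+1; (−1)^{0·-8·1}·(+1)^-8·(+1)^0 = +1.
v=11: a=11^0·(≡9), b=11^-1·(≡5) mod 11; (9|11)=+1, (5|11)=+1; (−1)^{0·-1·5}·(+1)^-1·(+1)^0 = +1.
v=5: a=5^1·(≡3), b=5^1·(≡4) mod 5; (3|5)=-1, (4|5)=+1; (−1)^{1·1·2}·(-1)^1·(+1)^1 = -1.
v=13: a=13^0·(≡3), b=13^2·(≡1) mod 13; (3|13)=+1, (1|13)=+1; (−1)^{0·2·6}·(+1)^2·(+1)^0 = +1.
v=29: a=29^0·(≡20), b=29^1·(≡17) mod 29; (20|29)=+1, (17|29)=-1; (−1)^{0·1·14}·(+1)^1·(-1)^0 = +1.
Ram(1615, 118030) = {2, 5, 19, 37}; no ℚ_2-point on the conic.

[2, 5, 19, 37]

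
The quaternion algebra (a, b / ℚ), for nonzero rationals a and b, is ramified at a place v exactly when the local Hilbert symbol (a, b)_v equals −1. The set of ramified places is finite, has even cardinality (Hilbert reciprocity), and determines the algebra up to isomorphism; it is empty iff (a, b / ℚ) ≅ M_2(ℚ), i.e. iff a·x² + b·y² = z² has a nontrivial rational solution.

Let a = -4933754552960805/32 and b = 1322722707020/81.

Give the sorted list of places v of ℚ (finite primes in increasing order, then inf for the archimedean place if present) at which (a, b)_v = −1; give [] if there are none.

[3, 5, 19, 31]

(a, b) ≡ (-2526810, 155) mod (ℚ^×)²; places V = {2, 3, 5, 11, 13, 17, 19, 23, 31, ∞}.
(a,b)_31: α=1, u≡2; β=1, v≡19 (mod 31); (2|31)=+1, (19|31)=+1; sign (−1)^1·+1^1·+1^1 = -1.
(a,b)_19: α=3, u≡3; β=2, v≡10 (mod 19); (3|19)=-1, (10|19)=-1; sign (−1)^0·-1^2·-1^3 = -1.
(a,b)_17: α=0, u≡8; β=2, v≡16 (mod 17); (8|17)=+1, (16|17)=+1; sign (−1)^0·+1^2·+1^0 = +1.
(a,b)_23: α=2, u≡8; β=0, v≡19 (mod 23); (8|23)=+1, (19|23)=-1; sign (−1)^0·+1^0·-1^2 = +1.
(a,b)_5: α=1, u≡2; β=1, v≡4 (mod 5); (2|5)=-1, (4|5)=+1; sign (−1)^0·-1^1·+1^1 = -1.
(a,b)_3: α=1, u≡1; β=-4, v≡2 (mod 3); (1|3)=+1, (2|3)=-1; sign (−1)^0·+1^-4·-1^1 = -1.
(a,b)_2: α=-5, β=2; u≡3, v≡3 (mod 8); ε(u)ε(v)=1·1, αω(v)=-5·1, βω(u)=2·1; sum ≡ 0  ⇒  +1.
(a,b)_11: α=3, u≡1; β=2, v≡9 (mod 11); (1|11)=+1, (9|11)=+1; sign (−1)^0·+1^2·+1^3 = +1.
(a,b)_∞: sgn(-2526810)=−, sgn(155)=+, so +1.
(a,b)_13: α=3, u≡11; β=2, v≡9 (mod 13); (11|13)=-1, (9|13)=+1; sign (−1)^0·-1^2·+1^3 = +1.
Ram(-2526810, 155) = {3, 5, 19, 31}; no ℚ_3-point on the conic.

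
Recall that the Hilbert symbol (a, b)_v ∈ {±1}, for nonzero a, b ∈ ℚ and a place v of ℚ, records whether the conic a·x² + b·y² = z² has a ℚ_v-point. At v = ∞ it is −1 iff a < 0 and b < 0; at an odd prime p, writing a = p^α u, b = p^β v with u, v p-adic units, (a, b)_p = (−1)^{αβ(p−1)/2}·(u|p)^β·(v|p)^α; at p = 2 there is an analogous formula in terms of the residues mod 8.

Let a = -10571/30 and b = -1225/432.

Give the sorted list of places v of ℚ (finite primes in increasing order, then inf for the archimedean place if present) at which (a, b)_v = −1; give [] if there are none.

(a, b) ≡ (-330, -3) mod (ℚ^×)²; places V = {2, 3, 5, 7, 11, 31, ∞}.
(a,b)_5: α=-1, u≡4; β=2, v≡3 (mod 5); (4|5)=+1, (3|5)=-1; sign (−1)^0·+1^2·-1^-1 = -1.
(a,b)_2: α=-1, β=-4; u≡3, v≡5 (mod 8); ε(u)ε(v)=1·0, αω(v)=-1·1, βω(u)=-4·1; sum ≡ 1  ⇒  -1.
(a,b)_∞: sgn(-330)=−, sgn(-3)=−, so -1.
(a,b)_31: α=2, u≡11; β=0, v≡8 (mod 31); (11|31)=-1, (8|31)=+1; sign (−1)^0·-1^0·+1^2 = +1.
(a,b)_3: α=-1, u≡1; β=-3, v≡2 (mod 3); (1|3)=+1, (2|3)=-1; sign (−1)^1·+1^-3·-1^-1 = +1.
(a,b)_11: α=1, u≡5; β=0, v≡6 (mod 11); (5|11)=+1, (6|11)=-1; sign (−1)^0·+1^0·-1^1 = -1.
(a,b)_7: α=0, u≡3; β=2, v≡2 (mod 7); (3|7)=-1, (2|7)=+1; sign (−1)^0·-1^2·+1^0 = +1.
(-330, -3 / ℚ) ramifies at {2, 5, 11, ∞}: a division algebra.

[2, 5, 11, inf]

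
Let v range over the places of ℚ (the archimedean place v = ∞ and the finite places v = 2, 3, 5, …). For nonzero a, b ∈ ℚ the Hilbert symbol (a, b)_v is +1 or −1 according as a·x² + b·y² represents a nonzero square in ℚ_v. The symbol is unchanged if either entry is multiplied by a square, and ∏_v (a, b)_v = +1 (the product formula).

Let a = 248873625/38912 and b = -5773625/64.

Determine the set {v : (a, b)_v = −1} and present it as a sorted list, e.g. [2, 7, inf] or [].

(a, b) ≡ (248710, -230945) mod (ℚ^×)²; places V = {2, 3, 5, 7, 11, 13, 17, 19, ∞}.
(a,b)_3: α=2, u≡1; β=0, v≡1 (mod 3); (1|3)=+1, (1|3)=+1; sign (−1)^0·+1^0·+1^2 = +1.
(a,b)_17: α=1, u≡10; β=1, v≡4 (mod 17); (10|17)=-1, (4|17)=+1; sign (−1)^0·-1^1·+1^1 = -1.
(a,b)_13: α=2, u≡8; β=1, v≡6 (mod 13); (8|13)=-1, (6|13)=-1; sign (−1)^0·-1^1·-1^2 = -1.
(a,b)_5: α=3, u≡2; β=3, v≡4 (mod 5); (2|5)=-1, (4|5)=+1; sign (−1)^0·-1^3·+1^3 = -1.
(a,b)_∞: sgn(248710)=+, sgn(-230945)=−, so +1.
(a,b)_19: α=-1, u≡15; β=1, v≡7 (mod 19); (15|19)=-1, (7|19)=+1; sign (−1)^1·-1^1·+1^-1 = +1.
(a,b)_11: α=1, u≡4; β=1, v≡5 (mod 11); (4|11)=+1, (5|11)=+1; sign (−1)^1·+1^1·+1^1 = -1.
(a,b)_2: α=-11, β=-6; u≡3, v≡7 (mod 8); ε(u)ε(v)=1·1, αω(v)=-11·0, βω(u)=-6·1; sum ≡ 1  ⇒  -1.
(a,b)_7: α=1, u≡3; β=0, v≡3 (mod 7); (3|7)=-1, (3|7)=-1; sign (−1)^0·-1^0·-1^1 = -1.
Ram(248710, -230945) = {2, 5, 7, 11, 13, 17}; no ℚ_2-point on the conic.

[2, 5, 7, 11, 13, 17]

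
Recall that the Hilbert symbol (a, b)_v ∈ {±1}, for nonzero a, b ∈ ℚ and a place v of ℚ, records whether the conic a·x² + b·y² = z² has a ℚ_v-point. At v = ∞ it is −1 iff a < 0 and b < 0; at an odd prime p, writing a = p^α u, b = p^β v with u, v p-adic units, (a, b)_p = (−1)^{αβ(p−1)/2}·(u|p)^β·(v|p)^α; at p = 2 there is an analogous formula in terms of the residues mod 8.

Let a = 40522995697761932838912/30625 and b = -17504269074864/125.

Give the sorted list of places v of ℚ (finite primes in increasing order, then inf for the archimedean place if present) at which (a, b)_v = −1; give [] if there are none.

[5, 23]

Mod squares: a ≡ 13442, b ≡ -1495. Check v ∈ {∞, 2, 3, 5, 7, 11, 13, 23, 47}.
v=5: a=5^-4·(≡3), b=5^-3·(≡1) mod 5; (3|5)=-1, (1|5)=+1; (−1)^{-4·-3·2}·(-1)^-3·(+1)^-4 = -1.
v=23: a=23^2·(≡7), b=23^1·(≡16) mod 23; (7|23)=-1, (16|23)=+1; (−1)^{2·1·11}·(-1)^1·(+1)^2 = -1.
v=∞: 13442 > 0 and -1495 < 0  ⇒  (a,b)_∞ = +1.
v=2: v_2(a)=11, v_2(b)=4; units ≡ 1, 1 (mod 8); ε·ε+αω+βω = 0·0+11·0+4·0 ≡ 0  ⇒  (a,b)_2 = +1.
v=13: a=13^5·(≡8), b=13^3·(≡6) mod 13; (8|13)=-1, (6|13)=-1; (−1)^{5·3·6}·(-1)^3·(-1)^5 = +1.
v=3: a=3^6·(≡2), b=3^4·(≡2) mod 3; (2|3)=-1, (2|3)=-1; (−1)^{6·4·1}·(-1)^4·(-1)^6 = +1.
v=11: a=11^3·(≡3), b=11^2·(≡3) mod 11; (3|11)=+1, (3|11)=+1; (−1)^{3·2·5}·(+1)^2·(+1)^3 = +1.
v=7: a=7^-2·(≡1), b=7^0·(≡5) mod 7; (1|7)=+1, (5|7)=-1; (−1)^{-2·0·3}·(+1)^0·(-1)^-2 = +1.
v=47: a=47^3·(≡27), b=47^2·(≡9) mod 47; (27|47)=+1, (9|47)=+1; (−1)^{3·2·23}·(+1)^2·(+1)^3 = +1.
(13442, -1495 / ℚ) ramifies at {5, 23}: a division algebra.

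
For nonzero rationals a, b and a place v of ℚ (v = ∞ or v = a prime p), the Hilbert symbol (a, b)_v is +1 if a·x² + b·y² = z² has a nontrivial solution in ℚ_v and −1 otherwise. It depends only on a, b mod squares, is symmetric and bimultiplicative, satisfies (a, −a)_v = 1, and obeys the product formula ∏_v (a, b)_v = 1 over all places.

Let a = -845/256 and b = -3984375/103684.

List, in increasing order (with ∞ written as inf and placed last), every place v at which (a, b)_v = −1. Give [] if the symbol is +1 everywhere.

(a, b) ≡ (-5, -255) mod (ℚ^×)²; places V = {2, 3, 5, 7, 13, 17, 23, ∞}.
(a,b)_∞: sgn(-5)=−, sgn(-255)=−, so -1.
(a,b)_17: α=0, u≡5; β=1, v≡4 (mod 17); (5|17)=-1, (4|17)=+1; sign (−1)^0·-1^1·+1^0 = -1.
(a,b)_3: α=0, u≡1; β=1, v≡2 (mod 3); (1|3)=+1, (2|3)=-1; sign (−1)^0·+1^1·-1^0 = +1.
(a,b)_5: α=1, u≡1; β=7, v≡1 (mod 5); (1|5)=+1, (1|5)=+1; sign (−1)^0·+1^7·+1^1 = +1.
(a,b)_7: α=0, u≡4; β=-2, v≡2 (mod 7); (4|7)=+1, (2|7)=+1; sign (−1)^0·+1^-2·+1^0 = +1.
(a,b)_13: α=2, u≡11; β=0, v≡11 (mod 13); (11|13)=-1, (11|13)=-1; sign (−1)^0·-1^0·-1^2 = +1.
(a,b)_23: α=0, u≡2; β=-2, v≡14 (mod 23); (2|23)=+1, (14|23)=-1; sign (−1)^0·+1^-2·-1^0 = +1.
(a,b)_2: α=-8, β=-2; u≡3, v≡1 (mod 8); ε(u)ε(v)=1·0, αω(v)=-8·0, βω(u)=-2·1; sum ≡ 0  ⇒  +1.
|Ram(-5, -255)| = 2, even; anisotropic at {17, ∞}.

[17, inf]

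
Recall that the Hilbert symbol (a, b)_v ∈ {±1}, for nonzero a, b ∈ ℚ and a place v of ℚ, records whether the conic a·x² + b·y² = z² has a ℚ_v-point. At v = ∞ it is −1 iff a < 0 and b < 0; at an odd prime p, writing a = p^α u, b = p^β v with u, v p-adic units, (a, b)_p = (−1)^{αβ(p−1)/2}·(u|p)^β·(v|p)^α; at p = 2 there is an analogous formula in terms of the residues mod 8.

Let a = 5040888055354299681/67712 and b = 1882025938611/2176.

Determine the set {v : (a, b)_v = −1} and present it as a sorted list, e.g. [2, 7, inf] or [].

Mod squares: a ≡ 2, b ≡ 3094. Check v ∈ {∞, 2, 3, 7, 13, 17, 19, 23, 29, 47}.
v=17: a=17^0·(≡1), b=17^-1·(≡3) mod 17; (1|17)=+1, (3|17)=-1; (−1)^{0·-1·8}·(+1)^-1·(-1)^0 = +1.
v=∞: 2 > 0 and 3094 > 0  ⇒  (a,b)_∞ = +1.
v=29: a=29^2·(≡2), b=29^4·(≡7) mod 29; (2|29)=-1, (7|29)=+1; (−1)^{2·4·14}·(-1)^4·(+1)^2 = +1.
v=7: a=7^0·(≡1), b=7^1·(≡2) mod 7; (1|7)=+1, (2|7)=+1; (−1)^{0·1·3}·(+1)^1·(+1)^0 = +1.
v=47: a=47^2·(≡25), b=47^0·(≡33) mod 47; (25|47)=+1, (33|47)=-1; (−1)^{2·0·23}·(+1)^0·(-1)^2 = +1.
v=2: v_2(a)=-7, v_2(b)=-7; units ≡ 1, 3 (mod 8); ε·ε+αω+βω = 0·1+-7·1+-7·0 ≡ 1  ⇒  (a,b)_2 = -1.
v=19: a=19^4·(≡15), b=19^2·(≡7) mod 19; (15|19)=-1, (7|19)=+1; (−1)^{4·2·9}·(-1)^2·(+1)^4 = +1.
v=13: a=13^4·(≡11), b=13^1·(≡9) mod 13; (11|13)=-1, (9|13)=+1; (−1)^{4·1·6}·(-1)^1·(+1)^4 = -1.
v=3: a=3^6·(≡2), b=3^4·(≡1) mod 3; (2|3)=-1, (1|3)=+1; (−1)^{6·4·1}·(-1)^4·(+1)^6 = +1.
v=23: a=23^-2·(≡13), b=23^0·(≡2) mod 23; (13|23)=+1, (2|23)=+1; (−1)^{-2·0·11}·(+1)^0·(+1)^-2 = +1.
Ram(2, 3094) = {2, 13}; no ℚ_2-point on the conic.

[2, 13]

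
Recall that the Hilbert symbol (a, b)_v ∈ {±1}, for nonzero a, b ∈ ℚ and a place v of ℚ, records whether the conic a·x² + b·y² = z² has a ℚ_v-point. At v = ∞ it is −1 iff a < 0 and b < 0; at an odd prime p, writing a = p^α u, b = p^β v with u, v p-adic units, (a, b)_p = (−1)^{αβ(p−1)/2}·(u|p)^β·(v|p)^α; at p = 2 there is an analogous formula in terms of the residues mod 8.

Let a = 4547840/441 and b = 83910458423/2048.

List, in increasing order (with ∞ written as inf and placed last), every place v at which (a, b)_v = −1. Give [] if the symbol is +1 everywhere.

[2, 11, 17, 19]

(a, b) ≡ (17765, 46) mod (ℚ^×)²; places V = {2, 3, 5, 7, 11, 17, 19, 23, ∞}.
(a,b)_23: α=0, u≡1; β=1, v≡9 (mod 23); (1|23)=+1, (9|23)=+1; sign (−1)^0·+1^1·+1^0 = +1.
(a,b)_19: α=1, u≡9; β=2, v≡2 (mod 19); (9|19)=+1, (2|19)=-1; sign (−1)^0·+1^2·-1^1 = -1.
(a,b)_17: α=1, u≡9; β=4, v≡6 (mod 17); (9|17)=+1, (6|17)=-1; sign (−1)^0·+1^4·-1^1 = -1.
(a,b)_11: α=1, u≡5; β=2, v≡2 (mod 11); (5|11)=+1, (2|11)=-1; sign (−1)^0·+1^2·-1^1 = -1.
(a,b)_5: α=1, u≡3; β=0, v≡1 (mod 5); (3|5)=-1, (1|5)=+1; sign (−1)^0·-1^0·+1^1 = +1.
(a,b)_2: α=8, β=-11; u≡5, v≡7 (mod 8); ε(u)ε(v)=0·1, αω(v)=8·0, βω(u)=-11·1; sum ≡ 1  ⇒  -1.
(a,b)_7: α=-2, u≡5; β=0, v≡2 (mod 7); (5|7)=-1, (2|7)=+1; sign (−1)^0·-1^0·+1^-2 = +1.
(a,b)_∞: sgn(17765)=+, sgn(46)=+, so +1.
(a,b)_3: α=-2, u≡2; β=0, v≡1 (mod 3); (2|3)=-1, (1|3)=+1; sign (−1)^0·-1^0·+1^-2 = +1.
|Ram(17765, 46)| = 4, even; anisotropic at {2, 11, 17, 19}.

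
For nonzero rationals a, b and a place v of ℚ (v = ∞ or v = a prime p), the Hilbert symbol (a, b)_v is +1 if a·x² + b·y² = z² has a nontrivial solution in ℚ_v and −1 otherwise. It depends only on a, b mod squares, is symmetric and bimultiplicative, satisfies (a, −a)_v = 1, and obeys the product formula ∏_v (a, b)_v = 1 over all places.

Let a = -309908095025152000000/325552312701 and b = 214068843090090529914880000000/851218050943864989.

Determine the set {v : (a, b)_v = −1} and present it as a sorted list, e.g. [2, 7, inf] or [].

(a, b) ≡ (-8463, 23205) mod (ℚ^×)²; places V = {2, 3, 5, 7, 11, 13, 17, 31, ∞}.
(a,b)_13: α=3, u≡12; β=3, v≡9 (mod 13); (12|13)=+1, (9|13)=+1; sign (−1)^0·+1^3·+1^3 = +1.
(a,b)_3: α=-3, u≡2; β=-5, v≡1 (mod 3); (2|3)=-1, (1|3)=+1; sign (−1)^1·-1^-5·+1^-3 = +1.
(a,b)_∞: sgn(-8463)=−, sgn(23205)=+, so +1.
(a,b)_17: α=2, u≡14; β=3, v≡6 (mod 17); (14|17)=-1, (6|17)=-1; sign (−1)^0·-1^3·-1^2 = -1.
(a,b)_7: α=-7, u≡2; β=-11, v≡2 (mod 7); (2|7)=+1, (2|7)=+1; sign (−1)^1·+1^-11·+1^-7 = -1.
(a,b)_2: α=20, β=38; u≡1, v≡5 (mod 8); ε(u)ε(v)=0·0, αω(v)=20·1, βω(u)=38·0; sum ≡ 0  ⇒  +1.
(a,b)_5: α=6, u≡2; β=7, v≡1 (mod 5); (2|5)=-1, (1|5)=+1; sign (−1)^0·-1^7·+1^6 = -1.
(a,b)_31: α=3, u≡13; β=4, v≡6 (mod 31); (13|31)=-1, (6|31)=-1; sign (−1)^0·-1^4·-1^3 = -1.
(a,b)_11: α=-4, u≡10; β=-6, v≡8 (mod 11); (10|11)=-1, (8|11)=-1; sign (−1)^0·-1^-6·-1^-4 = +1.
(-8463, 23205 / ℚ) ramifies at {5, 7, 17, 31}: a division algebra.

[5, 7, 17, 31]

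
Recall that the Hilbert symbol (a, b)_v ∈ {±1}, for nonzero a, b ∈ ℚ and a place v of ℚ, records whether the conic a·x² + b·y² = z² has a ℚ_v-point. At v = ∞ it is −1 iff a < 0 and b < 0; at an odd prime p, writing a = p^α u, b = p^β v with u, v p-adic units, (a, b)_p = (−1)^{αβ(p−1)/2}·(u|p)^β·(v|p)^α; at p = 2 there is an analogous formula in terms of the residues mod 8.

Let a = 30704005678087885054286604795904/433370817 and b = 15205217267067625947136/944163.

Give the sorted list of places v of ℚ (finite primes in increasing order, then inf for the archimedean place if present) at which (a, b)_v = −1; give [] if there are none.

Mod squares: a ≡ 253487, b ≡ 3. Check v ∈ {∞, 2, 3, 11, 13, 17, 23, 31, 37, 53}.
v=17: a=17^-3·(≡2), b=17^-2·(≡5) mod 17; (2|17)=+1, (5|17)=-1; (−1)^{-3·-2·8}·(+1)^-2·(-1)^-3 = -1.
v=3: a=3^-6·(≡2), b=3^-3·(≡1) mod 3; (2|3)=-1, (1|3)=+1; (−1)^{-6·-3·1}·(-1)^-3·(+1)^-6 = -1.
v=31: a=31^3·(≡12), b=31^2·(≡22) mod 31; (12|31)=-1, (22|31)=-1; (−1)^{3·2·15}·(-1)^2·(-1)^3 = -1.
v=2: v_2(a)=22, v_2(b)=14; units ≡ 7, 3 (mod 8); ε·ε+αω+βω = 1·1+22·1+14·0 ≡ 1  ⇒  (a,b)_2 = -1.
v=53: a=53^4·(≡18), b=53^4·(≡51) mod 53; (18|53)=-1, (51|53)=-1; (−1)^{4·4·26}·(-1)^4·(-1)^4 = +1.
v=11: a=11^-2·(≡3), b=11^-2·(≡5) mod 11; (3|11)=+1, (5|11)=+1; (−1)^{-2·-2·5}·(+1)^-2·(+1)^-2 = +1.
v=37: a=37^3·(≡24), b=37^2·(≡33) mod 37; (24|37)=-1, (33|37)=+1; (−1)^{3·2·18}·(-1)^2·(+1)^3 = +1.
v=23: a=23^4·(≡12), b=23^2·(≡6) mod 23; (12|23)=+1, (6|23)=+1; (−1)^{4·2·11}·(+1)^2·(+1)^4 = +1.
v=∞: 253487 > 0 and 3 > 0  ⇒  (a,b)_∞ = +1.
v=13: a=13^3·(≡12), b=13^2·(≡1) mod 13; (12|13)=+1, (1|13)=+1; (−1)^{3·2·6}·(+1)^2·(+1)^3 = +1.
|Ram(253487, 3)| = 4, even; anisotropic at {2, 3, 17, 31}.

[2, 3, 17, 31]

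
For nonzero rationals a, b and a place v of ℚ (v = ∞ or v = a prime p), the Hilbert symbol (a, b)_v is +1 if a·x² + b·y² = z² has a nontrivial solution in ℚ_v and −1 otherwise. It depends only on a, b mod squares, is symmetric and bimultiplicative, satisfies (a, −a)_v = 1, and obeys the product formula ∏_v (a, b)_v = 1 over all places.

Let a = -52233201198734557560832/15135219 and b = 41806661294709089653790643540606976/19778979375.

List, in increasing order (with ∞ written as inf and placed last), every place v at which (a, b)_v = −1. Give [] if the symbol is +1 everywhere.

(a, b) ≡ (-37037, 11063) mod (ℚ^×)²; places V = {2, 3, 5, 7, 11, 13, 17, 19, 23, 37, ∞}.
(a,b)_19: α=2, u≡3; β=4, v≡4 (mod 19); (3|19)=-1, (4|19)=+1; sign (−1)^0·-1^4·+1^2 = +1.
(a,b)_5: α=0, u≡2; β=-4, v≡3 (mod 5); (2|5)=-1, (3|5)=-1; sign (−1)^0·-1^-4·-1^0 = +1.
(a,b)_∞: sgn(-37037)=−, sgn(11063)=+, so +1.
(a,b)_2: α=14, β=14; u≡3, v≡7 (mod 8); ε(u)ε(v)=1·1, αω(v)=14·0, βω(u)=14·1; sum ≡ 1  ⇒  -1.
(a,b)_37: α=5, u≡35; β=9, v≡26 (mod 37); (35|37)=-1, (26|37)=+1; sign (−1)^0·-1^9·+1^5 = -1.
(a,b)_7: α=3, u≡1; β=4, v≡6 (mod 7); (1|7)=+1, (6|7)=-1; sign (−1)^0·+1^4·-1^3 = -1.
(a,b)_23: α=-2, u≡4; β=-3, v≡20 (mod 23); (4|23)=+1, (20|23)=-1; sign (−1)^0·+1^-3·-1^-2 = +1.
(a,b)_11: α=-1, u≡7; β=0, v≡6 (mod 11); (7|11)=-1, (6|11)=-1; sign (−1)^0·-1^0·-1^-1 = -1.
(a,b)_17: α=-2, u≡7; β=-2, v≡8 (mod 17); (7|17)=-1, (8|17)=+1; sign (−1)^0·-1^-2·+1^-2 = +1.
(a,b)_3: α=-2, u≡1; β=-2, v≡2 (mod 3); (1|3)=+1, (2|3)=-1; sign (−1)^0·+1^-2·-1^-2 = +1.
(a,b)_13: α=5, u≡7; β=7, v≡8 (mod 13); (7|13)=-1, (8|13)=-1; sign (−1)^0·-1^7·-1^5 = +1.
Ram(-37037, 11063) = {2, 7, 11, 37}; no ℚ_2-point on the conic.

[2, 7, 11, 37]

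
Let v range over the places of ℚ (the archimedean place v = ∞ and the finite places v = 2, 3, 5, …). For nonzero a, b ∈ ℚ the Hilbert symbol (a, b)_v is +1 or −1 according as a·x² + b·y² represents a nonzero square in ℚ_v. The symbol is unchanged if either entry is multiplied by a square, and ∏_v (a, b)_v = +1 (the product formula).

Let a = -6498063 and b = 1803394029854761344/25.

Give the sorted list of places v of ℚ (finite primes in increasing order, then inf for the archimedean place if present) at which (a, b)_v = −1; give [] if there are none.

[3, 11, 13, 17]

(a, b) ≡ (-663, 6006) mod (ℚ^×)²; places V = {2, 3, 5, 7, 11, 13, 17, ∞}.
(a,b)_5: α=0, u≡2; β=-2, v≡4 (mod 5); (2|5)=-1, (4|5)=+1; sign (−1)^0·-1^-2·+1^0 = +1.
(a,b)_7: α=0, u≡2; β=1, v≡2 (mod 7); (2|7)=+1, (2|7)=+1; sign (−1)^0·+1^1·+1^0 = +1.
(a,b)_13: α=1, u≡12; β=3, v≡8 (mod 13); (12|13)=+1, (8|13)=-1; sign (−1)^0·+1^3·-1^1 = -1.
(a,b)_2: α=0, β=7; u≡1, v≡3 (mod 8); ε(u)ε(v)=0·1, αω(v)=0·1, βω(u)=7·0; sum ≡ 0  ⇒  +1.
(a,b)_11: α=2, u≡10; β=5, v≡6 (mod 11); (10|11)=-1, (6|11)=-1; sign (−1)^0·-1^5·-1^2 = -1.
(a,b)_3: α=5, u≡1; β=9, v≡1 (mod 3); (1|3)=+1, (1|3)=+1; sign (−1)^1·+1^9·+1^5 = -1.
(a,b)_17: α=1, u≡6; β=2, v≡7 (mod 17); (6|17)=-1, (7|17)=-1; sign (−1)^0·-1^2·-1^1 = -1.
(a,b)_∞: sgn(-663)=−, sgn(6006)=+, so +1.
Ram(-663, 6006) = {3, 11, 13, 17}; no ℚ_3-point on the conic.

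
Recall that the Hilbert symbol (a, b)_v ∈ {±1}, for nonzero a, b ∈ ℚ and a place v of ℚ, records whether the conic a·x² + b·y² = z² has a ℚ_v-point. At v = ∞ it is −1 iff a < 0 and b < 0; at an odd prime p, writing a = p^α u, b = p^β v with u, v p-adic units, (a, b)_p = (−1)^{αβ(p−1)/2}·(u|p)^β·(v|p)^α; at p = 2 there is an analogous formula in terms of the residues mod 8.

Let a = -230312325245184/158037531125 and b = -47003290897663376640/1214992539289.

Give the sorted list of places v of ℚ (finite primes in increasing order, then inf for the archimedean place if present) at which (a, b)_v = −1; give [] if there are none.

[2, 5, 17, inf]

Mod squares: a ≡ -23205, b ≡ -1365. Check v ∈ {∞, 2, 3, 5, 7, 13, 17, 31, 37}.
v=5: a=5^-3·(≡4), b=5^1·(≡3) mod 5; (4|5)=+1, (3|5)=-1; (−1)^{-3·1·2}·(+1)^1·(-1)^-3 = -1.
v=∞: -23205 < 0 and -1365 < 0  ⇒  (a,b)_∞ = -1.
v=3: a=3^5·(≡2), b=3^5·(≡1) mod 3; (2|3)=-1, (1|3)=+1; (−1)^{5·5·1}·(-1)^5·(+1)^5 = +1.
v=2: v_2(a)=8, v_2(b)=8; units ≡ 3, 3 (mod 8); ε·ε+αω+βω = 1·1+8·1+8·1 ≡ 1  ⇒  (a,b)_2 = -1.
v=13: a=13^3·(≡9), b=13^3·(≡1) mod 13; (9|13)=+1, (1|13)=+1; (−1)^{3·3·6}·(+1)^3·(+1)^3 = +1.
v=37: a=37^-2·(≡29), b=37^-2·(≡30) mod 37; (29|37)=-1, (30|37)=+1; (−1)^{-2·-2·18}·(-1)^-2·(+1)^-2 = +1.
v=31: a=31^-4·(≡1), b=31^-6·(≡12) mod 31; (1|31)=+1, (12|31)=-1; (−1)^{-4·-6·15}·(+1)^-6·(-1)^-4 = +1.
v=17: a=17^3·(≡5), b=17^4·(≡10) mod 17; (5|17)=-1, (10|17)=-1; (−1)^{3·4·8}·(-1)^4·(-1)^3 = -1.
v=7: a=7^3·(≡3), b=7^7·(≡2) mod 7; (3|7)=-1, (2|7)=+1; (−1)^{3·7·3}·(-1)^7·(+1)^3 = +1.
|Ram(-23205, -1365)| = 4, even; anisotropic at {2, 5, 17, ∞}.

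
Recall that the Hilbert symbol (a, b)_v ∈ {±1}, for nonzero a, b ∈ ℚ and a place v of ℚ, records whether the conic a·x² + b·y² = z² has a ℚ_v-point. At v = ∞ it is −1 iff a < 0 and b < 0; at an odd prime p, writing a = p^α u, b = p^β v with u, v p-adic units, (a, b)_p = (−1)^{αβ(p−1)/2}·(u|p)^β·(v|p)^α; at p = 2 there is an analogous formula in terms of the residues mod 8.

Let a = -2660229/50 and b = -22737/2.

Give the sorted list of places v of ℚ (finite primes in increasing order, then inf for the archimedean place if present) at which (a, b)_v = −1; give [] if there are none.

[3, inf]

(a, b) ≡ (-3498, -45474) mod (ℚ^×)²; places V = {2, 3, 5, 11, 13, 53, ∞}.
(a,b)_11: α=1, u≡3; β=1, v≡6 (mod 11); (3|11)=+1, (6|11)=-1; sign (−1)^1·+1^1·-1^1 = +1.
(a,b)_13: α=2, u≡12; β=1, v≡3 (mod 13); (12|13)=+1, (3|13)=+1; sign (−1)^0·+1^1·+1^2 = +1.
(a,b)_3: α=3, u≡1; β=1, v≡1 (mod 3); (1|3)=+1, (1|3)=+1; sign (−1)^1·+1^1·+1^3 = -1.
(a,b)_5: α=-2, u≡3; β=0, v≡4 (mod 5); (3|5)=-1, (4|5)=+1; sign (−1)^0·-1^0·+1^-2 = +1.
(a,b)_∞: sgn(-3498)=−, sgn(-45474)=−, so -1.
(a,b)_53: α=1, u≡36; β=1, v≡24 (mod 53); (36|53)=+1, (24|53)=+1; sign (−1)^0·+1^1·+1^1 = +1.
(a,b)_2: α=-1, β=-1; u≡3, v≡7 (mod 8); ε(u)ε(v)=1·1, αω(v)=-1·0, βω(u)=-1·1; sum ≡ 0  ⇒  +1.
Ram(-3498, -45474) = {3, ∞}; no ℚ_3-point on the conic.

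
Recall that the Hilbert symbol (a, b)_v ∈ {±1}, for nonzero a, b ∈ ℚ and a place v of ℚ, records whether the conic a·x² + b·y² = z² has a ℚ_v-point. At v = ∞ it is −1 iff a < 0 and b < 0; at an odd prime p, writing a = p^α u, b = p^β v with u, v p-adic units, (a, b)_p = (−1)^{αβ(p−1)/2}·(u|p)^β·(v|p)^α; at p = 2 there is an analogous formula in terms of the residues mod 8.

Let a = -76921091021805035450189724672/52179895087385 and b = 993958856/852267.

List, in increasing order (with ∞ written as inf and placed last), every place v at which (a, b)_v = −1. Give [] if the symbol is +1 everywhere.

[3, 5, 7, 11, 13, 17]

Mod squares: a ≡ -440895, b ≡ 21318. Check v ∈ {∞, 2, 3, 5, 7, 11, 13, 17, 19, 41}.
v=19: a=19^3·(≡13), b=19^1·(≡4) mod 19; (13|19)=-1, (4|19)=+1; (−1)^{3·1·9}·(-1)^1·(+1)^3 = +1.
v=2: v_2(a)=10, v_2(b)=3; units ≡ 1, 3 (mod 8); ε·ε+αω+βω = 0·1+10·1+3·0 ≡ 0  ⇒  (a,b)_2 = +1.
v=11: a=11^10·(≡2), b=11^3·(≡7) mod 11; (2|11)=-1, (7|11)=-1; (−1)^{10·3·5}·(-1)^3·(-1)^10 = -1.
v=7: a=7^3·(≡1), b=7^0·(≡3) mod 7; (1|7)=+1, (3|7)=-1; (−1)^{3·0·3}·(+1)^0·(-1)^3 = -1.
v=41: a=41^-6·(≡14), b=41^-2·(≡8) mod 41; (14|41)=-1, (8|41)=+1; (−1)^{-6·-2·20}·(-1)^-2·(+1)^-6 = +1.
v=∞: -440895 < 0 and 21318 > 0  ⇒  (a,b)_∞ = +1.
v=13: a=13^-3·(≡6), b=13^-2·(≡6) mod 13; (6|13)=-1, (6|13)=-1; (−1)^{-3·-2·6}·(-1)^-2·(-1)^-3 = -1.
v=3: a=3^1·(≡2), b=3^-1·(≡2) mod 3; (2|3)=-1, (2|3)=-1; (−1)^{1·-1·1}·(-1)^-1·(-1)^1 = -1.
v=5: a=5^-1·(≡4), b=5^0·(≡3) mod 5; (4|5)=+1, (3|5)=-1; (−1)^{-1·0·2}·(+1)^0·(-1)^-1 = -1.
v=17: a=17^7·(≡10), b=17^3·(≡2) mod 17; (10|17)=-1, (2|17)=+1; (−1)^{7·3·8}·(-1)^3·(+1)^7 = -1.
(-440895, 21318 / ℚ) ramifies at {3, 5, 7, 11, 13, 17}: a division algebra.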